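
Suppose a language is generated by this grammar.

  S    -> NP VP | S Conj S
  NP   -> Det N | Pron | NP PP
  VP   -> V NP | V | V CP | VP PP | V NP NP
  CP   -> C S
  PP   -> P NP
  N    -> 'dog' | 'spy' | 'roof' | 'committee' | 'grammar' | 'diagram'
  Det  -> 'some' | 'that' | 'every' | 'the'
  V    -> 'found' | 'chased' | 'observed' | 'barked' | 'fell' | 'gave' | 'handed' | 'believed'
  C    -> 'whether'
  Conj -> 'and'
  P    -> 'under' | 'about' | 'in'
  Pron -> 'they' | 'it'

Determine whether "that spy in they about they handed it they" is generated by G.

S
  NP
    NP
      Det: that
      N: spy
    PP
      P: in
      NP
        NP
          Pron: they
        PP
          P: about
          NP
            Pron: they
  VP
    V: handed
    NP
      Pron: it
    NP
      Pron: they
Each bracket corresponds to one application of a listed rule, so the string is derivable from S.

Grammatical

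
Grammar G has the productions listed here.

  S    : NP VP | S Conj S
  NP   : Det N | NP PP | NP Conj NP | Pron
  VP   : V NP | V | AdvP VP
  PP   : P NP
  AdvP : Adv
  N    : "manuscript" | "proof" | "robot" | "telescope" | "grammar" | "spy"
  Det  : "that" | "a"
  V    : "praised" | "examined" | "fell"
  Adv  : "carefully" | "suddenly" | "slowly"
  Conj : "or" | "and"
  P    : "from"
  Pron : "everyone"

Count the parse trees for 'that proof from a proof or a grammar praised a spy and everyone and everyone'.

4

Two of the 4 distinct bracketings:
[S [NP [NP [Det that] [N proof]] [PP [P from] [NP [NP [Det a] [N proof]] [Conj or] [NP [Det a] [N grammar]]]]] [VP [V praised] [NP [NP [Det a] [N spy]] [Conj and] [NP [NP [Pron everyone]] [Conj and] [NP [Pron everyone]]]]]]
[S [NP [NP [Det that] [N proof]] [PP [P from] [NP [NP [Det a] [N proof]] [Conj or] [NP [Det a] [N grammar]]]]] [VP [V praised] [NP [NP [NP [Det a] [N spy]] [Conj and] [NP [Pron everyone]]] [Conj and] [NP [Pron everyone]]]]]
The trees differ in how a recursive rule is bracketed over the same span.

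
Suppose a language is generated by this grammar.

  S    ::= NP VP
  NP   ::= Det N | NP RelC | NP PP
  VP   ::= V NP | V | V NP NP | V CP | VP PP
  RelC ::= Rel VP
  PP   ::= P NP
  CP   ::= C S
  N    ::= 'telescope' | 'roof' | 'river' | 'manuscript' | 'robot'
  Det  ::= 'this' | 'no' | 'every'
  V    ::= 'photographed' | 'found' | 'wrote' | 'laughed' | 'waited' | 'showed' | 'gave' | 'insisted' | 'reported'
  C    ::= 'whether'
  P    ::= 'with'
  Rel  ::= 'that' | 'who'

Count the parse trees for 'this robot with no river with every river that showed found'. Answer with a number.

Two of the 5 distinct bracketings:
[S [NP [NP [NP [Det this] [N robot]] [PP [P with] [NP [NP [Det no] [N river]] [PP [P with] [NP [Det every] [N river]]]]]] [RelC [Rel that] [VP [V showed]]]] [VP [V found]]]
[S [NP [NP [NP [NP [Det this] [N robot]] [PP [P with] [NP [Det no] [N river]]]] [PP [P with] [NP [Det every] [N river]]]] [RelC [Rel that] [VP [V showed]]]] [VP [V found]]]
The trees differ in how a recursive rule is bracketed over the same span.

5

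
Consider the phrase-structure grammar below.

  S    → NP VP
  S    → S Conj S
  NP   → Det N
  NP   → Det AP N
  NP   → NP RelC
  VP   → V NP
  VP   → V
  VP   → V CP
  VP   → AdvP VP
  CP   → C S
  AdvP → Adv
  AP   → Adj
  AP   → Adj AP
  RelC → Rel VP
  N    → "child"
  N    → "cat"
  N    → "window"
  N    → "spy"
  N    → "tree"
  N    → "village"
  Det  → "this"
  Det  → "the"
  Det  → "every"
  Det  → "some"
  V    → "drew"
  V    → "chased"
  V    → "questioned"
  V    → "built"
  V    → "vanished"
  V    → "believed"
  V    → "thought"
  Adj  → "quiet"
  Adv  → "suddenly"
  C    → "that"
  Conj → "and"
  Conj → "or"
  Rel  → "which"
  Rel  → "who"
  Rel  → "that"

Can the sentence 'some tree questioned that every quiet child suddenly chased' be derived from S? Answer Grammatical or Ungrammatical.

Grammatical

S
  NP
    Det: some
    N: tree
  VP
    V: questioned
    CP
      C: that
      S
        NP
          Det: every
          AP
            Adj: quiet
          N: child
        VP
          AdvP
            Adv: suddenly
          VP
            V: chased
Each bracket corresponds to one application of a listed rule, so the string is derivable from S.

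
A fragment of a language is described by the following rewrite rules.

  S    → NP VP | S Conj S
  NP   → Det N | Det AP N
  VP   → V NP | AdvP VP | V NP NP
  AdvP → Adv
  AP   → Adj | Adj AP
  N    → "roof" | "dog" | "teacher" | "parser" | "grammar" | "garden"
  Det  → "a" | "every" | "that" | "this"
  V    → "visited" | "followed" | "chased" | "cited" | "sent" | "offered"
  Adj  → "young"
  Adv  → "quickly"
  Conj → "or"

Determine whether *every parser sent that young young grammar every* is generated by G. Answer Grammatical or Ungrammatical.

For S → NP VP, the only prefix that parses as NP is 'every parser', but the remainder 'sent that young young grammar every' is not a VP under these rules. The alternative S rule S → S Conj S likewise has no satisfying split.

Ungrammatical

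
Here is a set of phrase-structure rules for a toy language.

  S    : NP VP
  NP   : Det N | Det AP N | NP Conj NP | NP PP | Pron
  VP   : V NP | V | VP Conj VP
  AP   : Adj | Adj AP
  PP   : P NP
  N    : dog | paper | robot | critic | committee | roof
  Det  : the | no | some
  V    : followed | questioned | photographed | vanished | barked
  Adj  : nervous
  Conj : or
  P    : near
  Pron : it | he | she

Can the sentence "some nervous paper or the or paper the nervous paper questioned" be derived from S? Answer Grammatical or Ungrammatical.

A Det word can never sit immediately before a Conj word in any string this grammar generates, so the substring 'the or' rules out a derivation.

Ungrammatical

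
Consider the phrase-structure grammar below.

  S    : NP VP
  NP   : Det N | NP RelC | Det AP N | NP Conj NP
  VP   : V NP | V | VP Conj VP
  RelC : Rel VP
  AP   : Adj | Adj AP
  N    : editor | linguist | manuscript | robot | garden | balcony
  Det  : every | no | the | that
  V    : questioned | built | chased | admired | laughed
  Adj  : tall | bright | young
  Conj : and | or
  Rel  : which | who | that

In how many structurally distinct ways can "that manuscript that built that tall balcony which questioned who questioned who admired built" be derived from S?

Two of the 4 distinct bracketings:
[S [NP [NP [Det that] [N manuscript]] [RelC [Rel that] [VP [V built] [NP [NP [NP [NP [Det that] [AP [Adj tall]] [N balcony]] [RelC [Rel which] [VP [V questioned]]]] [RelC [Rel who] [VP [V questioned]]]] [RelC [Rel who] [VP [V admired]]]]]]] [VP [V built]]]
[S [NP [NP [NP [Det that] [N manuscript]] [RelC [Rel that] [VP [V built] [NP [NP [NP [Det that] [AP [Adj tall]] [N balcony]] [RelC [Rel which] [VP [V questioned]]]] [RelC [Rel who] [VP [V questioned]]]]]]] [RelC [Rel who] [VP [V admired]]]] [VP [V built]]]
The trees differ in how a recursive rule is bracketed over the same span.

4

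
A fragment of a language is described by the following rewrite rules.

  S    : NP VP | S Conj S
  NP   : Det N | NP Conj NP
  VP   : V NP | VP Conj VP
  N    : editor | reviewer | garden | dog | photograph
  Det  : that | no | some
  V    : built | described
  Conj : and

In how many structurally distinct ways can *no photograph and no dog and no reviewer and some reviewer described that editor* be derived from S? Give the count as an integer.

Two of the 5 distinct bracketings:
[S [NP [NP [Det no] [N photograph]] [Conj and] [NP [NP [Det no] [N dog]] [Conj and] [NP [NP [Det no] [N reviewer]] [Conj and] [NP [Det some] [N reviewer]]]]] [VP [V described] [NP [Det that] [N editor]]]]
[S [NP [NP [Det no] [N photograph]] [Conj and] [NP [NP [NP [Det no] [N dog]] [Conj and] [NP [Det no] [N reviewer]]] [Conj and] [NP [Det some] [N reviewer]]]] [VP [V described] [NP [Det that] [N editor]]]]
The trees differ in how a recursive rule is bracketed over the same span.

5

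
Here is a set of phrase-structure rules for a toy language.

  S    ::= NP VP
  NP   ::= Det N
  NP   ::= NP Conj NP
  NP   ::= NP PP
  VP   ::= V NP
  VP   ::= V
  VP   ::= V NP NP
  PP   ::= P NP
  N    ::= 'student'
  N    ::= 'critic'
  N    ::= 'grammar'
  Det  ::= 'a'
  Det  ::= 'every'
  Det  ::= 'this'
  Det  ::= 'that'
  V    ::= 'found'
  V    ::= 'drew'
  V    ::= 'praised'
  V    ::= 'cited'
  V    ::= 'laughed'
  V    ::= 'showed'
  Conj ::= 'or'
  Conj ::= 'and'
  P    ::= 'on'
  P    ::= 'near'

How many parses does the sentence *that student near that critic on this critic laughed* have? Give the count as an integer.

The two bracketings:
[S [NP [NP [Det that] [N student]] [PP [P near] [NP [NP [Det that] [N critic]] [PP [P on] [NP [Det this] [N critic]]]]]] [VP [V laughed]]]
[S [NP [NP [NP [Det that] [N student]] [PP [P near] [NP [Det that] [N critic]]]] [PP [P on] [NP [Det this] [N critic]]]] [VP [V laughed]]]
The trees differ in how a recursive rule is bracketed over the same span.

2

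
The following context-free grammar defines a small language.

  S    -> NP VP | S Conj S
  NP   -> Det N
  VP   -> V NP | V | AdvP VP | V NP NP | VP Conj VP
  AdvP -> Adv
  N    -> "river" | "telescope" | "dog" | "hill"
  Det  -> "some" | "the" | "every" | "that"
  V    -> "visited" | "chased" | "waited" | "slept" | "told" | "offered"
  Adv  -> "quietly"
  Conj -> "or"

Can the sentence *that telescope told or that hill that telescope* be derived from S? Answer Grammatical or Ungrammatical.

Ungrammatical

For S → NP VP, the only prefix that parses as NP is 'that telescope', but the remainder 'told or that hill that telescope' is not a VP under these rules. The alternative S rule S → S Conj S likewise has no satisfying split.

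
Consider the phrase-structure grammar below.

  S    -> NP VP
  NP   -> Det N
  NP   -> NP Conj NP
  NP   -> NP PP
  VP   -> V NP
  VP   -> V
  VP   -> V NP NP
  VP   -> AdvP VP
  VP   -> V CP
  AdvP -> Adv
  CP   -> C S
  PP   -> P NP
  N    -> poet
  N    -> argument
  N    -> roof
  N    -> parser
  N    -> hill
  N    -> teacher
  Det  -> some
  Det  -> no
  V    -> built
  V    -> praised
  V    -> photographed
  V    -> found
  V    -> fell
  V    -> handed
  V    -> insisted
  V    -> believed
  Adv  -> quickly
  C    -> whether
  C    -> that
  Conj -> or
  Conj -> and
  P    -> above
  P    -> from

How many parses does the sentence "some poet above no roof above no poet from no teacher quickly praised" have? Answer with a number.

Two of the 5 distinct bracketings:
[S [NP [NP [Det some] [N poet]] [PP [P above] [NP [NP [Det no] [N roof]] [PP [P above] [NP [NP [Det no] [N poet]] [PP [P from] [NP [Det no] [N teacher]]]]]]]] [VP [AdvP [Adv quickly]] [VP [V praised]]]]
[S [NP [NP [Det some] [N poet]] [PP [P above] [NP [NP [NP [Det no] [N roof]] [PP [P above] [NP [Det no] [N poet]]]] [PP [P from] [NP [Det no] [N teacher]]]]]] [VP [AdvP [Adv quickly]] [VP [V praised]]]]
The trees differ in how a recursive rule is bracketed over the same span.

5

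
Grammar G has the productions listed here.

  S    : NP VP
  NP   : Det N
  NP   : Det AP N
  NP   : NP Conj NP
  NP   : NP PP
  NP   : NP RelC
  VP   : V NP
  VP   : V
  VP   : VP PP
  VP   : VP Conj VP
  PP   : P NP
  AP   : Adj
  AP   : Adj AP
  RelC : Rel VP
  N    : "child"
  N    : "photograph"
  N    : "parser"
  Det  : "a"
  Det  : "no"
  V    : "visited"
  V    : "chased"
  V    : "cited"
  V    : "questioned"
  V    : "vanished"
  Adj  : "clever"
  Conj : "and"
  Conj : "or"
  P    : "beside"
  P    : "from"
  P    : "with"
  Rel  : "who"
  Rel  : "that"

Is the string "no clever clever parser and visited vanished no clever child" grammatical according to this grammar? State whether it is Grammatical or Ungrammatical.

For S → NP VP, the only prefix that parses as NP is 'no clever clever parser', but the remainder 'and visited vanished no clever child' is not a VP under these rules.

Ungrammatical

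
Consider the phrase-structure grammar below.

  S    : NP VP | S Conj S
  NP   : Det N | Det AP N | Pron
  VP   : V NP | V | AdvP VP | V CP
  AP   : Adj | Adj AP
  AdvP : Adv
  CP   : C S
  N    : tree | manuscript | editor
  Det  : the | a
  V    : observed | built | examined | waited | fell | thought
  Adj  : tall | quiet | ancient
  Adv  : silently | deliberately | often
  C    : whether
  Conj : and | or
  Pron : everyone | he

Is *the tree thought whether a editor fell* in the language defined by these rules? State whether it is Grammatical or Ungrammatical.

Grammatical

S
  NP
    Det: the
    N: tree
  VP
    V: thought
    CP
      C: whether
      S
        NP
          Det: a
          N: editor
        VP
          V: fell
Every word is introduced by a lexical rule and the phrasal rules combine the resulting categories into a single S.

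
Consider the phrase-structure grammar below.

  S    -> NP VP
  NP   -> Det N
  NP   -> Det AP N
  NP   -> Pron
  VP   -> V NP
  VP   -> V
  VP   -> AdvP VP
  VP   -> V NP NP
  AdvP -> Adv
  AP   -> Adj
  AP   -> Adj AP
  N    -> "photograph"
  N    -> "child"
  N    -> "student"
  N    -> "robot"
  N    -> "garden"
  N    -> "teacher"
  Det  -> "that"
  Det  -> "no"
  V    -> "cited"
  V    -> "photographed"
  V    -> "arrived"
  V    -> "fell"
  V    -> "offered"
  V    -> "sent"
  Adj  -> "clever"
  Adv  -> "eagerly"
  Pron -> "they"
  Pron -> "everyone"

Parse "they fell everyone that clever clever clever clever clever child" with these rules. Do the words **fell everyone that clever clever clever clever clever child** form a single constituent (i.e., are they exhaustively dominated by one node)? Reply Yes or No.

Yes

[S [NP [Pron they]] [VP [V fell] [NP [Pron everyone]] [NP [Det that] [AP [Adj clever] [AP [Adj clever] [AP [Adj clever] [AP [Adj clever] [AP [Adj clever]]]]]] [N child]]]]
The words 'fell everyone that clever clever clever clever clever child' are exhaustively dominated by a single VP node (built by VP → V NP NP), so they form a constituent.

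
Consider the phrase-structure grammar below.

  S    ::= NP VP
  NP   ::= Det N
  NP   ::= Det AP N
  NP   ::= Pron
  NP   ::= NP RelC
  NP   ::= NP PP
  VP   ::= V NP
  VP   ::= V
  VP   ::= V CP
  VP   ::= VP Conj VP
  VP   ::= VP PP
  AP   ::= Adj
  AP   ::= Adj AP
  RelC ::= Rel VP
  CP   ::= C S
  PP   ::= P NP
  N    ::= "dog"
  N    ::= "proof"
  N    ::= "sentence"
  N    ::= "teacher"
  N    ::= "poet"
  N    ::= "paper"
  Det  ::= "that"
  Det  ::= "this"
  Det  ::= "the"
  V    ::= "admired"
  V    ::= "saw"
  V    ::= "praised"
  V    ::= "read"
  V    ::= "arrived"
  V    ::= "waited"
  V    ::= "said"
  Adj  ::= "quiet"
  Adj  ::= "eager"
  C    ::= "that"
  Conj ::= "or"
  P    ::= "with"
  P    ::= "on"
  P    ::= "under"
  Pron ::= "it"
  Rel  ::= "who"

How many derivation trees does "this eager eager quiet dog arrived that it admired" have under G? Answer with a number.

1

[S [NP [Det this] [AP [Adj eager] [AP [Adj eager] [AP [Adj quiet]]]] [N dog]] [VP [V arrived] [CP [C that] [S [NP [Pron it]] [VP [V admired]]]]]]
No rule offers an alternative attachment or grouping for any span, so this is the only derivation.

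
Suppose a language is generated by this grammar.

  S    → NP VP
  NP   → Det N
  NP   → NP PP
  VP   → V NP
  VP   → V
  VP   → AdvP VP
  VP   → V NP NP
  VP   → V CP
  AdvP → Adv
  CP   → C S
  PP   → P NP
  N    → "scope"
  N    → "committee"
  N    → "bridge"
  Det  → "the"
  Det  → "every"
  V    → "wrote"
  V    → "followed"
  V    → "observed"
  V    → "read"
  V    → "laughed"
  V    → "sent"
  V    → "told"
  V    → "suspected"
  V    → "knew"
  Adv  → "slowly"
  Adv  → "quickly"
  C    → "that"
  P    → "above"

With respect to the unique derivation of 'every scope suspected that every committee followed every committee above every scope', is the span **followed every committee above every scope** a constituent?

Yes

[S [NP [Det every] [N scope]] [VP [V suspected] [CP [C that] [S [NP [Det every] [N committee]] [VP [V followed] [NP [NP [Det every] [N committee]] [PP [P above] [NP [Det every] [N scope]]]]]]]]]
The words 'followed every committee above every scope' are exhaustively dominated by a single VP node (built by VP → V NP), so they form a constituent.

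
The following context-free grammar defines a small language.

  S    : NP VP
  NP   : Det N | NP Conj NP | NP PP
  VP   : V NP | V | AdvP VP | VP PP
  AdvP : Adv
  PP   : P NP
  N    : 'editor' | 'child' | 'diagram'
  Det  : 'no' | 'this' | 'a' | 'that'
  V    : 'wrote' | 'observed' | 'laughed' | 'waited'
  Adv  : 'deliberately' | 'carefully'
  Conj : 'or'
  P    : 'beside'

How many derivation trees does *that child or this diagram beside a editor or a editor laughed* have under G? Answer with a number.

Two of the 5 distinct bracketings:
[S [NP [NP [Det that] [N child]] [Conj or] [NP [NP [NP [Det this] [N diagram]] [PP [P beside] [NP [Det a] [N editor]]]] [Conj or] [NP [Det a] [N editor]]]] [VP [V laughed]]]
[S [NP [NP [Det that] [N child]] [Conj or] [NP [NP [Det this] [N diagram]] [PP [P beside] [NP [NP [Det a] [N editor]] [Conj or] [NP [Det a] [N editor]]]]]] [VP [V laughed]]]
The trees differ in how a recursive rule is bracketed over the same span.

5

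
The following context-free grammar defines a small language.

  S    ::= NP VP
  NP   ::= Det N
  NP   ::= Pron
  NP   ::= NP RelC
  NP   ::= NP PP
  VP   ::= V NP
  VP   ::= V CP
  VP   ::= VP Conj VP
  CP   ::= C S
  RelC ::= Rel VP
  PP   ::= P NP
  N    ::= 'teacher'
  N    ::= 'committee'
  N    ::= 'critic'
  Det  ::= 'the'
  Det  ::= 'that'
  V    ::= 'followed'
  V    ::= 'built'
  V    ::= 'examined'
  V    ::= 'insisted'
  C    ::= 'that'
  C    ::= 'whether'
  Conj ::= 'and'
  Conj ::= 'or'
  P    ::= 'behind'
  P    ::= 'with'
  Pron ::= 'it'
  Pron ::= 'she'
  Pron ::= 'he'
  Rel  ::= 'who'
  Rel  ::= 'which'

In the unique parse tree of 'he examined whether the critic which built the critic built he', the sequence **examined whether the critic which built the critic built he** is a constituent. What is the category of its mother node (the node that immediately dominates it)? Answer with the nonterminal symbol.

[S [NP [Pron he]] [VP [V examined] [CP [C whether] [S [NP [NP [Det the] [N critic]] [RelC [Rel which] [VP [V built] [NP [Det the] [N critic]]]]] [VP [V built] [NP [Pron he]]]]]]]
The span 'examined whether the critic which built the critic built he' is the VP node built by VP → V CP.
Its mother is the S built by S → NP VP.

S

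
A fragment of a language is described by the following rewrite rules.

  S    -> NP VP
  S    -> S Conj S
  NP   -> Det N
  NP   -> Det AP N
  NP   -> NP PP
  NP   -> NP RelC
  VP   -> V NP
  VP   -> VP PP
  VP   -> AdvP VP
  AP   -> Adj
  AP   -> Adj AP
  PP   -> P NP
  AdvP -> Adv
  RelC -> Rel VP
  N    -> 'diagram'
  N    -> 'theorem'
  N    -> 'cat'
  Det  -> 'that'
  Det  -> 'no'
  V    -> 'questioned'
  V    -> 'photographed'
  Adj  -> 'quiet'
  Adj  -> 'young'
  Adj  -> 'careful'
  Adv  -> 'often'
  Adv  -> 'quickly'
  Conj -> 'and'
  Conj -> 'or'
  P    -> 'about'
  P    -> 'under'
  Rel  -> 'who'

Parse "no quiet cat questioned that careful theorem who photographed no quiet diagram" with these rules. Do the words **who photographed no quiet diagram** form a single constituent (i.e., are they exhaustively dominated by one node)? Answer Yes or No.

[S [NP [Det no] [AP [Adj quiet]] [N cat]] [VP [V questioned] [NP [NP [Det that] [AP [Adj careful]] [N theorem]] [RelC [Rel who] [VP [V photographed] [NP [Det no] [AP [Adj quiet]] [N diagram]]]]]]]
The words 'who photographed no quiet diagram' are exhaustively dominated by a single RelC node (built by RelC → Rel VP), so they form a constituent.

Yes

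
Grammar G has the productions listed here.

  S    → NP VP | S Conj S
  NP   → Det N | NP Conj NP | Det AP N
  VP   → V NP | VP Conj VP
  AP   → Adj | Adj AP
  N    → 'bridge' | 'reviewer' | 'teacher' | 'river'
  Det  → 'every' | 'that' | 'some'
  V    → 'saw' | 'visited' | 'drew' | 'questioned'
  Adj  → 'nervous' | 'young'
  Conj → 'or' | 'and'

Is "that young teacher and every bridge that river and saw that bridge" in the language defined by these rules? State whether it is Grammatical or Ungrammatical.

An N word can never sit immediately before a Det word in any string this grammar generates, so the substring 'bridge that' rules out a derivation.

Ungrammatical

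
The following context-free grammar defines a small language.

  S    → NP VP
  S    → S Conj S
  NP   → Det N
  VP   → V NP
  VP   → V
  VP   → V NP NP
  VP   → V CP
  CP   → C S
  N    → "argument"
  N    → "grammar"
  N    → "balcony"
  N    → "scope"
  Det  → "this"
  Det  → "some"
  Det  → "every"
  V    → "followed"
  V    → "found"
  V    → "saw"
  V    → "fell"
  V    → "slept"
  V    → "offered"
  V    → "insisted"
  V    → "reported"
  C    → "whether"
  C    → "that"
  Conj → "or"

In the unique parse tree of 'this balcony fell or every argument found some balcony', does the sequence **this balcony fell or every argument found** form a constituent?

[S [S [NP [Det this] [N balcony]] [VP [V fell]]] [Conj or] [S [NP [Det every] [N argument]] [VP [V found] [NP [Det some] [N balcony]]]]]
The smallest constituent containing 'this balcony fell or every argument found' is the S spanning 'this balcony fell or every argument found some balcony'; no single node in the tree dominates exactly the given words.

No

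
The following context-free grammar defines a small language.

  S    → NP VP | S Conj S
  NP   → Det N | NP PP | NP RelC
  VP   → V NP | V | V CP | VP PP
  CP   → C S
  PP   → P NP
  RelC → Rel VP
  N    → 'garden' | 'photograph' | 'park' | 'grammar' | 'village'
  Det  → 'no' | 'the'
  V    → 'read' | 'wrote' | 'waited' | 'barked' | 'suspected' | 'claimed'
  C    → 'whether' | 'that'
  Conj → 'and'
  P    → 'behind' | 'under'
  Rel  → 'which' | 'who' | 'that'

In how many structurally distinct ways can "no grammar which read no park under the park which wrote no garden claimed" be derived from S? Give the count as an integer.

Two of the 7 distinct bracketings:
[S [NP [NP [NP [Det no] [N grammar]] [RelC [Rel which] [VP [V read] [NP [Det no] [N park]]]]] [PP [P under] [NP [NP [Det the] [N park]] [RelC [Rel which] [VP [V wrote] [NP [Det no] [N garden]]]]]]] [VP [V claimed]]]
[S [NP [NP [Det no] [N grammar]] [RelC [Rel which] [VP [V read] [NP [NP [Det no] [N park]] [PP [P under] [NP [NP [Det the] [N park]] [RelC [Rel which] [VP [V wrote] [NP [Det no] [N garden]]]]]]]]]] [VP [V claimed]]]
The trees differ in how a recursive rule is bracketed over the same span.

7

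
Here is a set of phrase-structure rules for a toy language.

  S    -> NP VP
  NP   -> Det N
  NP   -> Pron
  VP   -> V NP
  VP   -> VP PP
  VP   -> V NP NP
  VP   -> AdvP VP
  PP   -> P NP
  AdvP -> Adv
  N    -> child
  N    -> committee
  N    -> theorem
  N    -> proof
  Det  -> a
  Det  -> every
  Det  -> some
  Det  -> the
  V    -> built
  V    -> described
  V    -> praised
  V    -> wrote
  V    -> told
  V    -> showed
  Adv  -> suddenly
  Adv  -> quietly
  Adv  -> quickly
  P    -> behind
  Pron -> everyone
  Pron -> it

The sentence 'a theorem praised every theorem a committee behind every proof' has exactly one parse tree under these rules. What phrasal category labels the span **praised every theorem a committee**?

[S [NP [Det a] [N theorem]] [VP [VP [V praised] [NP [Det every] [N theorem]] [NP [Det a] [N committee]]] [PP [P behind] [NP [Det every] [N proof]]]]]
The span 'praised every theorem a committee' is the VP node built by VP → V NP NP.

VP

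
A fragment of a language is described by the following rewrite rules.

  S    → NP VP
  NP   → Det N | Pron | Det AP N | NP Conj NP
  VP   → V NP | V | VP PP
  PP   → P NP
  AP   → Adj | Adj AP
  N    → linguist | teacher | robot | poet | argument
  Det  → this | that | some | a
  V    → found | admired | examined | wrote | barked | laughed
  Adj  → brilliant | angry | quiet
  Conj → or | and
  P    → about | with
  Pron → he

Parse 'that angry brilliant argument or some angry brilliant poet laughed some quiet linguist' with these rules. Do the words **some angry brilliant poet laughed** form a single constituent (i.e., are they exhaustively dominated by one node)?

[S [NP [NP [Det that] [AP [Adj angry] [AP [Adj brilliant]]] [N argument]] [Conj or] [NP [Det some] [AP [Adj angry] [AP [Adj brilliant]]] [N poet]]] [VP [V laughed] [NP [Det some] [AP [Adj quiet]] [N linguist]]]]
The smallest constituent containing 'some angry brilliant poet laughed' is the S spanning 'that angry brilliant argument or some angry brilliant poet laughed some quiet linguist'; no single node in the tree dominates exactly the given words.

No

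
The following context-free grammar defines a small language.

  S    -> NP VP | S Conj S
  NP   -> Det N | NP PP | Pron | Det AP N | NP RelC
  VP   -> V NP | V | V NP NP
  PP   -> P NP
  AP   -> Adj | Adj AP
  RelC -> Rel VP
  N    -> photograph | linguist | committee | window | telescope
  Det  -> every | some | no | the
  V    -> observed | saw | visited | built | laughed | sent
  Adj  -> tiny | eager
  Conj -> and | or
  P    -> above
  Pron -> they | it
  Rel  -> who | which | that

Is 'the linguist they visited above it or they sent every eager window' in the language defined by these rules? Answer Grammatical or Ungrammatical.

Ungrammatical

For S → NP VP, the only prefix that parses as NP is 'the linguist', but the remainder 'they visited above it or they sent every eager window' is not a VP under these rules. The alternative S rule S → S Conj S likewise has no satisfying split.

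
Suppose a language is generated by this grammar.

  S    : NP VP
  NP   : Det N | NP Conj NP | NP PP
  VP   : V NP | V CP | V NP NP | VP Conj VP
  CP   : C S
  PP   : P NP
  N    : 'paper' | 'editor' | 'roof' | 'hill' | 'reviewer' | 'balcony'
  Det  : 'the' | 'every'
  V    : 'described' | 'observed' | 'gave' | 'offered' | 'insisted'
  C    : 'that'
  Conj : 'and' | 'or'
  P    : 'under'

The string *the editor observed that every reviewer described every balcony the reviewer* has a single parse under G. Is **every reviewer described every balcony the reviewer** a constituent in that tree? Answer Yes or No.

[S [NP [Det the] [N editor]] [VP [V observed] [CP [C that] [S [NP [Det every] [N reviewer]] [VP [V described] [NP [Det every] [N balcony]] [NP [Det the] [N reviewer]]]]]]]
The words 'every reviewer described every balcony the reviewer' are exhaustively dominated by a single S node (built by S → NP VP), so they form a constituent.

Yes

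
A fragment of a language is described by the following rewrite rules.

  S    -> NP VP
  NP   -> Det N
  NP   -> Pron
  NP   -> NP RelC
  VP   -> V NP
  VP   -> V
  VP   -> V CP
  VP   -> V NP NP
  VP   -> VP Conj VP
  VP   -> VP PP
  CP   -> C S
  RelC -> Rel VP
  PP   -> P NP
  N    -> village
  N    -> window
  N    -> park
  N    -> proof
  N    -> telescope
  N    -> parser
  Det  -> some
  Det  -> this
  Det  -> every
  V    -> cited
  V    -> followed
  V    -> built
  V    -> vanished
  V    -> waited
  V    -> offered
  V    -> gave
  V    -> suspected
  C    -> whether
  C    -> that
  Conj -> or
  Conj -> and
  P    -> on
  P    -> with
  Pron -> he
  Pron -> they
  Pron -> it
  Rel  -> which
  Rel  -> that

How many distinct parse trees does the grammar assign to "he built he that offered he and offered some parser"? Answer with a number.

4

Two of the 4 distinct bracketings:
[S [NP [Pron he]] [VP [V built] [NP [NP [Pron he]] [RelC [Rel that] [VP [VP [V offered] [NP [Pron he]]] [Conj and] [VP [V offered] [NP [Det some] [N parser]]]]]]]]
[S [NP [Pron he]] [VP [V built] [NP [NP [Pron he]] [RelC [Rel that] [VP [VP [V offered] [NP [Pron he]]] [Conj and] [VP [V offered]]]]] [NP [Det some] [N parser]]]]
The difference turns on whether VP → V is used at the relevant span, versus an alternative expansion of VP.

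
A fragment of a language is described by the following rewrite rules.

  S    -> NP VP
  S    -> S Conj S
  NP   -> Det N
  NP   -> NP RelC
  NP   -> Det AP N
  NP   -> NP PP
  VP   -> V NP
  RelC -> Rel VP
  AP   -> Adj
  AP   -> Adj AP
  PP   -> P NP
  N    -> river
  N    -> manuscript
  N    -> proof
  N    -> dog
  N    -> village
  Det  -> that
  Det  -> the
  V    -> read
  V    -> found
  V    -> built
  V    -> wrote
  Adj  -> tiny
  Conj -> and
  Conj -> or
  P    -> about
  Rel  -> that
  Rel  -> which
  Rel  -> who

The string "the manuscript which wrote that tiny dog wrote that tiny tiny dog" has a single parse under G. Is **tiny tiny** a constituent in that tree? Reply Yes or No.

[S [NP [NP [Det the] [N manuscript]] [RelC [Rel which] [VP [V wrote] [NP [Det that] [AP [Adj tiny]] [N dog]]]]] [VP [V wrote] [NP [Det that] [AP [Adj tiny] [AP [Adj tiny]]] [N dog]]]]
The words 'tiny tiny' are exhaustively dominated by a single AP node (built by AP → Adj AP), so they form a constituent.

Yes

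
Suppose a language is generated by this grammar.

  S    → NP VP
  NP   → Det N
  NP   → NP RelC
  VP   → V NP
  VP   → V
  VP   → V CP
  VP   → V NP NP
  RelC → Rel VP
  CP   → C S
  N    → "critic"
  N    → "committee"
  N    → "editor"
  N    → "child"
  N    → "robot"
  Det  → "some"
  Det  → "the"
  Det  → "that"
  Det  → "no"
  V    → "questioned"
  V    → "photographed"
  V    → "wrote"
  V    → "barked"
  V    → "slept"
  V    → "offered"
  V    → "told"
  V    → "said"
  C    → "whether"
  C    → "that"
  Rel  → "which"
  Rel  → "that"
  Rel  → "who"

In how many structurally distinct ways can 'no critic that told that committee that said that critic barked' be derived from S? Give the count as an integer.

Two of the 3 distinct bracketings:
[S [NP [NP [Det no] [N critic]] [RelC [Rel that] [VP [V told] [NP [NP [Det that] [N committee]] [RelC [Rel that] [VP [V said] [NP [Det that] [N critic]]]]]]]] [VP [V barked]]]
[S [NP [NP [Det no] [N critic]] [RelC [Rel that] [VP [V told] [NP [NP [Det that] [N committee]] [RelC [Rel that] [VP [V said]]]] [NP [Det that] [N critic]]]]] [VP [V barked]]]
The difference turns on whether VP → V NP is used at the relevant span, versus an alternative expansion of VP.

3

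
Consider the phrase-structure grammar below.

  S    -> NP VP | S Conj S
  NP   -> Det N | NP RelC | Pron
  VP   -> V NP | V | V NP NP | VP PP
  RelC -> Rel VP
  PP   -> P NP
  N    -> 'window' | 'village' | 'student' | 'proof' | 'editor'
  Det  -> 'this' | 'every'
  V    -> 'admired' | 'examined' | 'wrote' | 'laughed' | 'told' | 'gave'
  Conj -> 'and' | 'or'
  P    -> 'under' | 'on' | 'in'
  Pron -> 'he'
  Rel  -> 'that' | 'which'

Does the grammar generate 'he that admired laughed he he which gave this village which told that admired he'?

[S [NP [NP [Pron he]] [RelC [Rel that] [VP [V admired]]]] [VP [V laughed] [NP [Pron he]] [NP [NP [Pron he]] [RelC [Rel which] [VP [V gave] [NP [NP [NP [Det this] [N village]] [RelC [Rel which] [VP [V told]]]] [RelC [Rel that] [VP [V admired] [NP [Pron he]]]]]]]]]]
The bracketing above is licensed at every node by one of the given productions, with S at the root.

Grammatical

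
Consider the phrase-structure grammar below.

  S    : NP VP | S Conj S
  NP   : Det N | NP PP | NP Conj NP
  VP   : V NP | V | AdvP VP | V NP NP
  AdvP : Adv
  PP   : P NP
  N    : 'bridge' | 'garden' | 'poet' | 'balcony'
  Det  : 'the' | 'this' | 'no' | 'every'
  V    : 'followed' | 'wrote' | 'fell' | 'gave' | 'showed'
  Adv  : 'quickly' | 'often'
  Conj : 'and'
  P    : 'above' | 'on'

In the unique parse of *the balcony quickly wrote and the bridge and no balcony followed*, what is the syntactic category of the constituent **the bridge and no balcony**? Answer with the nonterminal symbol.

[S [S [NP [Det the] [N balcony]] [VP [AdvP [Adv quickly]] [VP [V wrote]]]] [Conj and] [S [NP [NP [Det the] [N bridge]] [Conj and] [NP [Det no] [N balcony]]] [VP [V followed]]]]
The span 'the bridge and no balcony' is the NP node built by NP → NP Conj NP.

NP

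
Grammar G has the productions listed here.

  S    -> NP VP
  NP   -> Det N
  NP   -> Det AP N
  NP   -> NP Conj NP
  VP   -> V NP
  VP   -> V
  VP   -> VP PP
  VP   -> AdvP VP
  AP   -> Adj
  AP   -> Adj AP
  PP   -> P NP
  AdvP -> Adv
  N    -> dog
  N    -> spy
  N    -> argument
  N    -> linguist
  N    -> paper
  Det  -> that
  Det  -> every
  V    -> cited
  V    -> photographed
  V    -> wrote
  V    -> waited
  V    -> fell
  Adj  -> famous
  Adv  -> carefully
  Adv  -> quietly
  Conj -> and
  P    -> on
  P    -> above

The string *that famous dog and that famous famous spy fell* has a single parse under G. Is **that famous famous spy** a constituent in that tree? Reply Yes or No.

Yes

[S [NP [NP [Det that] [AP [Adj famous]] [N dog]] [Conj and] [NP [Det that] [AP [Adj famous] [AP [Adj famous]]] [N spy]]] [VP [V fell]]]
The words 'that famous famous spy' are exhaustively dominated by a single NP node (built by NP → Det AP N), so they form a constituent.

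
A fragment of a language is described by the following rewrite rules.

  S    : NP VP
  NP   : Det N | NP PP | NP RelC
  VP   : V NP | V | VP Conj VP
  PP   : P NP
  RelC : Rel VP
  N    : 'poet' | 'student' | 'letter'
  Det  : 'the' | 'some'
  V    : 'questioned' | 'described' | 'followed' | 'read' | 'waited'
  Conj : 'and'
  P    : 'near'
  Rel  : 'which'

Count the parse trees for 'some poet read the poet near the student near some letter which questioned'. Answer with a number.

Two of the 5 distinct bracketings:
[S [NP [Det some] [N poet]] [VP [V read] [NP [NP [Det the] [N poet]] [PP [P near] [NP [NP [Det the] [N student]] [PP [P near] [NP [NP [Det some] [N letter]] [RelC [Rel which] [VP [V questioned]]]]]]]]]]
[S [NP [Det some] [N poet]] [VP [V read] [NP [NP [Det the] [N poet]] [PP [P near] [NP [NP [NP [Det the] [N student]] [PP [P near] [NP [Det some] [N letter]]]] [RelC [Rel which] [VP [V questioned]]]]]]]]
The trees differ in how a recursive rule is bracketed over the same span.

5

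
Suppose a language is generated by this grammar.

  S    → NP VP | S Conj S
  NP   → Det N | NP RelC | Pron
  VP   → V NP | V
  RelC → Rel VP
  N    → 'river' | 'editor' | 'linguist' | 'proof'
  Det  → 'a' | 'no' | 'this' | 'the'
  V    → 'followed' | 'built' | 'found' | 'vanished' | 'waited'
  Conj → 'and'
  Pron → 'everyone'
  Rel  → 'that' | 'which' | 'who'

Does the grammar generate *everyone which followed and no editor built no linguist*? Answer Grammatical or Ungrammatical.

Ungrammatical

For S → NP VP, every NP-prefix leaves a non-VP remainder: after 'everyone' the remainder is not a VP; after 'everyone which followed' the remainder is not a VP. The alternative S rule S → S Conj S likewise has no satisfying split.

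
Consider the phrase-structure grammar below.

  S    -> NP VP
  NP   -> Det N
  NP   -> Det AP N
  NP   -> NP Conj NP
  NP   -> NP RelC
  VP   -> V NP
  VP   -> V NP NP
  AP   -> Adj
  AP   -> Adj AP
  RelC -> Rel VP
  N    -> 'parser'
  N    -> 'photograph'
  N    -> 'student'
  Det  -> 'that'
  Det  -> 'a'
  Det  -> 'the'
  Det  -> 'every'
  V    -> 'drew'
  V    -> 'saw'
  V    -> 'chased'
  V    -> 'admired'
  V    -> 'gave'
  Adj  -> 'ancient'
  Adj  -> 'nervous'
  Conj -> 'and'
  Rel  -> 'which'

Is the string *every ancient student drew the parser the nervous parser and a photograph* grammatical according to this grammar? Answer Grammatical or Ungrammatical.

S
  NP
    Det: every
    AP
      Adj: ancient
    N: student
  VP
    V: drew
    NP
      Det: the
      N: parser
    NP
      NP
        Det: the
        AP
          Adj: nervous
        N: parser
      Conj: and
      NP
        Det: a
        N: photograph
The bracketing above is licensed at every node by one of the given productions, with S at the root.

Grammatical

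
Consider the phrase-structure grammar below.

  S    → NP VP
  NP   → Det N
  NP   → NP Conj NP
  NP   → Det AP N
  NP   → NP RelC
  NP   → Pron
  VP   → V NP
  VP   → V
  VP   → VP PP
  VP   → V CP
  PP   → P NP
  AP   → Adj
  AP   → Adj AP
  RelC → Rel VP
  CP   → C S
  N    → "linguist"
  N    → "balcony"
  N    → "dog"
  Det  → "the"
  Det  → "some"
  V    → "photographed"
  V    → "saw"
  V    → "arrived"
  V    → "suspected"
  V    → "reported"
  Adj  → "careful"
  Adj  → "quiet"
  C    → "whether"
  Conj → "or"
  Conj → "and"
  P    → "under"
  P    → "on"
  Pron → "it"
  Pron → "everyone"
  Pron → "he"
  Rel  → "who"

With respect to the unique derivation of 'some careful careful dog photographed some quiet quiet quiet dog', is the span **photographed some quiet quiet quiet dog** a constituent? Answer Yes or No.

[S [NP [Det some] [AP [Adj careful] [AP [Adj careful]]] [N dog]] [VP [V photographed] [NP [Det some] [AP [Adj quiet] [AP [Adj quiet] [AP [Adj quiet]]]] [N dog]]]]
The words 'photographed some quiet quiet quiet dog' are exhaustively dominated by a single VP node (built by VP → V NP), so they form a constituent.

Yes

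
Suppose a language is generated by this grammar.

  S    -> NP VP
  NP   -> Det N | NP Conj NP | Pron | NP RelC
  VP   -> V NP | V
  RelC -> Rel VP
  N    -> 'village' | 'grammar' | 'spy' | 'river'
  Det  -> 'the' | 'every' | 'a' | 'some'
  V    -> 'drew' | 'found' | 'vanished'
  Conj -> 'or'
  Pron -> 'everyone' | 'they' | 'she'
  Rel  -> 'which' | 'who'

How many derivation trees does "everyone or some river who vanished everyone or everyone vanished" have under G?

Two of the 5 distinct bracketings:
[S [NP [NP [Pron everyone]] [Conj or] [NP [NP [NP [Det some] [N river]] [RelC [Rel who] [VP [V vanished] [NP [Pron everyone]]]]] [Conj or] [NP [Pron everyone]]]] [VP [V vanished]]]
[S [NP [NP [Pron everyone]] [Conj or] [NP [NP [Det some] [N river]] [RelC [Rel who] [VP [V vanished] [NP [NP [Pron everyone]] [Conj or] [NP [Pron everyone]]]]]]] [VP [V vanished]]]
The trees differ in how a recursive rule is bracketed over the same span.

5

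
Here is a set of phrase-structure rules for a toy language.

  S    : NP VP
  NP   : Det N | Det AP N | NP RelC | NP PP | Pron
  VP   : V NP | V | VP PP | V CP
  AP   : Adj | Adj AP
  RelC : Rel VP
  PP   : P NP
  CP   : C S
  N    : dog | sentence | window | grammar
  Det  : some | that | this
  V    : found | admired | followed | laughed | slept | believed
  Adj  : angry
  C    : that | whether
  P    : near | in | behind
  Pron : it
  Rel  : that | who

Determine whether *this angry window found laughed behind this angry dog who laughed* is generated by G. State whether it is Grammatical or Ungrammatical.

Ungrammatical

For S → NP VP, the only prefix that parses as NP is 'this angry window', but the remainder 'found laughed behind this angry dog who laughed' is not a VP under these rules.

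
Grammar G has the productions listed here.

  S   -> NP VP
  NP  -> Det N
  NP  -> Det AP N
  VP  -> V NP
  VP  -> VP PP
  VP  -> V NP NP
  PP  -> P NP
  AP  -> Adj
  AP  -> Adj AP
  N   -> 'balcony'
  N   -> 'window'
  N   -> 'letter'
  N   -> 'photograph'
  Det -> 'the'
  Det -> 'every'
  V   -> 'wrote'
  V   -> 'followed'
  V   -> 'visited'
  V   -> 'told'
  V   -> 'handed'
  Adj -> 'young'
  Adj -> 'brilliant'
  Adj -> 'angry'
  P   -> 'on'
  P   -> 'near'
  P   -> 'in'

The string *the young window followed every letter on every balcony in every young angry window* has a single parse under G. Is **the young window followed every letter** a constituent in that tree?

[S [NP [Det the] [AP [Adj young]] [N window]] [VP [VP [VP [V followed] [NP [Det every] [N letter]]] [PP [P on] [NP [Det every] [N balcony]]]] [PP [P in] [NP [Det every] [AP [Adj young] [AP [Adj angry]]] [N window]]]]]
The smallest constituent containing 'the young window followed every letter' is the S spanning 'the young window followed every letter on every balcony in every young angry window'; no single node in the tree dominates exactly the given words.

No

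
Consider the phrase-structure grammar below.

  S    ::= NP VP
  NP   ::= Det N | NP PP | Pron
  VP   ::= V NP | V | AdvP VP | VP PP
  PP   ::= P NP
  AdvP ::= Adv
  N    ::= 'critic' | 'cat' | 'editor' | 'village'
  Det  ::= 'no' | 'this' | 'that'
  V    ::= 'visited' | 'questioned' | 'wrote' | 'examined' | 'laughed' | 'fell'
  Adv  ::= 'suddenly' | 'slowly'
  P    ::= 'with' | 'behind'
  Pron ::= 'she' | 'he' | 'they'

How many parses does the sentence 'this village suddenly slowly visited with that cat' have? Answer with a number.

Two of the 3 distinct bracketings:
[S [NP [Det this] [N village]] [VP [AdvP [Adv suddenly]] [VP [AdvP [Adv slowly]] [VP [VP [V visited]] [PP [P with] [NP [Det that] [N cat]]]]]]]
[S [NP [Det this] [N village]] [VP [AdvP [Adv suddenly]] [VP [VP [AdvP [Adv slowly]] [VP [V visited]]] [PP [P with] [NP [Det that] [N cat]]]]]]
The trees differ in how a recursive rule is bracketed over the same span.

3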